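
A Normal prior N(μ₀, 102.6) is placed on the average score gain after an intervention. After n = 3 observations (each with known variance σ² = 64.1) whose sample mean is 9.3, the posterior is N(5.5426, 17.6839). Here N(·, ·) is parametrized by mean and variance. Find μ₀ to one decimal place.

μ₀ = -12.5

With known observation variance, the Normal–Normal posterior has precision τ_n = τ₀ + n/σ² and mean μ_n = (τ₀μ₀ + (n/σ²)x̄)/τ_n.
Here τ₀ = 1/102.6 = 0.009747 and τ_data = 3/64.1 = 0.046802, so τ_n = 0.056549.
Rearranging for μ₀: μ₀ = (μ_n·τ_n − τ_data·x̄)/τ₀ = (5.5426·0.056549 − 0.046802·9.3) / 0.009747 = -0.121830/0.009747 ≈ -12.5.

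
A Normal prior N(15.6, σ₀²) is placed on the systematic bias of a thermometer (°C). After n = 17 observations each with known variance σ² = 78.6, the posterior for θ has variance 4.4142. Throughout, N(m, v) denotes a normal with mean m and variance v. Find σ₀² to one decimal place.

σ₀² = 97.5

For the Normal–Normal model with known σ², precisions add: τ_n = τ₀ + n/σ².
So 1/σ₀² = 1/4.4142 − 17/78.6 = 0.226542 − 0.216285 = 0.010257.
Hence σ₀² = 1/0.010257 ≈ 97.5.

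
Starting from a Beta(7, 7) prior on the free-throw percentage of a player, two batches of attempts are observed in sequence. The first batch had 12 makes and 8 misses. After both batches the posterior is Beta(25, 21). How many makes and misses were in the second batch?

6 makes and 6 misses

Sequential conjugate updates are equivalent to a single update on the pooled data, so total successes = posterior α − prior α and total failures = posterior β − prior β.
Total across both batches: 25−7=18 makes, 21−7=14 misses.
Subtract the first batch: 18−12=6 makes and 14−8=6 misses.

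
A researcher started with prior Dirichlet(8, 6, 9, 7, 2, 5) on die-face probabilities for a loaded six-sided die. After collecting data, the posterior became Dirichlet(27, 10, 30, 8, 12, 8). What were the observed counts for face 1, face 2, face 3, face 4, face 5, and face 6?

For a Dirichlet(α) prior with multinomial counts c, the posterior is Dirichlet(α + c) componentwise.
Counts are posterior − prior componentwise: 27−8=19, 10−6=4, 30−9=21, 8−7=1, 12−2=10, 8−5=3.

counts (19, 4, 21, 1, 10, 3)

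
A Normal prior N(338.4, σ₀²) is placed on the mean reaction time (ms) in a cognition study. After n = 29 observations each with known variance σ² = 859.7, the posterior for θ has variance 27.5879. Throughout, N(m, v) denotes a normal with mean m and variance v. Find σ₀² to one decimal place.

σ₀² = 397.6

Posterior precision equals prior precision plus data precision: 1/σ_n² = 1/σ₀² + n/σ².
So 1/σ₀² = 1/27.5879 − 29/859.7 = 0.036248 − 0.033733 = 0.002515.
Hence σ₀² = 1/0.002515 ≈ 397.6.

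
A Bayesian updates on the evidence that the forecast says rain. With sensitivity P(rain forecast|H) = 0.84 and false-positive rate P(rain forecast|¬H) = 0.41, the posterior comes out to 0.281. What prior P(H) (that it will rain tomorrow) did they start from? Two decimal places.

P(H) = 0.16

In odds form, posterior odds = prior odds × likelihood ratio, so prior odds = posterior odds ÷ LR.
Posterior odds = 0.281/(1−0.281) = 0.3908. LR = 0.84/0.41 = 2.0488.
Prior odds = 0.3908/2.0488 = 0.1907, so P(H) = 0.1907/(1+0.1907) ≈ 0.16.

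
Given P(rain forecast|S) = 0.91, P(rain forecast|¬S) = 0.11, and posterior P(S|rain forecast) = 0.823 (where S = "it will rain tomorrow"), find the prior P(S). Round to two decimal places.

Bayes' rule in odds form gives O(S|E) = O(S)·[P(E|S)/P(E|¬S)], hence O(S) = O(S|E)/LR.
Posterior odds = 0.823/(1−0.823) = 4.6497. LR = 0.91/0.11 = 8.2727.
Prior odds = 4.6497/8.2727 = 0.5621, so P(S) = 0.5621/(1+0.5621) ≈ 0.36.

P(S) = 0.36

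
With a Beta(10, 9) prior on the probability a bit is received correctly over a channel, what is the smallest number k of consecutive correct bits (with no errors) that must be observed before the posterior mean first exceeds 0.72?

k = 14

After k correct bits and 0 errors the posterior is Beta(10+k, 9), with mean (10+k)/(10+9+k).
Set (10+k)/(19+k) > 0.72 and solve: k > (0.72·19 − 10)/(1 − 0.72) = 13.143.
The smallest integer exceeding 13.143 is 14.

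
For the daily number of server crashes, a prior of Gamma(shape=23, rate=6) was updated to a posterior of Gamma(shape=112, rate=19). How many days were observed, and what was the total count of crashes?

n = 13 days with total 89 crashes

A Gamma(α, β) prior (rate parametrization) on a Poisson rate with n observations summing to S gives posterior Gamma(α+S, β+n).
Matching: Σxᵢ = 112 − 23 = 89 and n = 19 − 6 = 13.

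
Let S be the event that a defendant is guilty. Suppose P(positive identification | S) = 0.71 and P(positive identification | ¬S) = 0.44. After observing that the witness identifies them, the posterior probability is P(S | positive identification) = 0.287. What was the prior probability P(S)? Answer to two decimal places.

P(S) = 0.20

In odds form, posterior odds = prior odds × likelihood ratio, so prior odds = posterior odds ÷ LR.
Posterior odds = 0.287/(1−0.287) = 0.4025. LR = 0.71/0.44 = 1.6136.
Prior odds = 0.4025/1.6136 = 0.2494, so P(S) = 0.2494/(1+0.2494) ≈ 0.20.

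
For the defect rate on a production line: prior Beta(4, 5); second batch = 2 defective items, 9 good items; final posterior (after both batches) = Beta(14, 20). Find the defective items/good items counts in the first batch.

Because Beta–binomial updating is additive in the counts, the combined data contributed (α_post−α_prior, β_post−β_prior) successes and failures.
Total across both batches: 14−4=10 defective items, 20−5=15 good items.
Subtract the second batch: 10−2=8 defective items and 15−9=6 good items.

8 defective items and 6 good items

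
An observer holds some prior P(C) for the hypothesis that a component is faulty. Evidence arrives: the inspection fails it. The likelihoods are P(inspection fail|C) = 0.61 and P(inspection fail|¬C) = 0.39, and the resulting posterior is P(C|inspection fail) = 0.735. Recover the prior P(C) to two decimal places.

In odds form, posterior odds = prior odds × likelihood ratio, so prior odds = posterior odds ÷ LR.
Posterior odds = 0.735/(1−0.735) = 2.7736. LR = 0.61/0.39 = 1.5641.
Prior odds = 2.7736/1.5641 = 1.7733, so P(C) = 1.7733/(1+1.7733) ≈ 0.64.

P(C) = 0.64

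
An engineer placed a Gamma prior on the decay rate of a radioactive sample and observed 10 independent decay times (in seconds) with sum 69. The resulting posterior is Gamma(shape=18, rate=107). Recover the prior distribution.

Gamma(shape=8, rate=38)

For an exponential likelihood with a Gamma(α, β) prior on the rate, n observations with total T give posterior Gamma(α+n, β+T).
So α = 18 − 10 = 8 and β = 107 − 69 = 38.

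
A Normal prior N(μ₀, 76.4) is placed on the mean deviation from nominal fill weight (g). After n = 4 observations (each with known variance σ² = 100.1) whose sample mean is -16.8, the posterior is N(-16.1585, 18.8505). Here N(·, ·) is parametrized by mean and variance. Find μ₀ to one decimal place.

The posterior mean is a precision-weighted average: μ_n = (τ₀μ₀ + τ_data·x̄)/(τ₀+τ_data), with τ₀=1/σ₀² and τ_data=n/σ².
Here τ₀ = 1/76.4 = 0.013089 and τ_data = 4/100.1 = 0.039960, so τ_n = 0.053049.
Rearranging for μ₀: μ₀ = (μ_n·τ_n − τ_data·x̄)/τ₀ = (-16.1585·0.053049 − 0.039960·-16.8) / 0.013089 = -0.185864/0.013089 ≈ -14.2.

μ₀ = -14.2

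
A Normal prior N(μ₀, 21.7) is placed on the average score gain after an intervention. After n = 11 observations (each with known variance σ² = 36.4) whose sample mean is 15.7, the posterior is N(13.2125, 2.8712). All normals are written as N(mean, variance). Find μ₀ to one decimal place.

With known observation variance, the Normal–Normal posterior has precision τ_n = τ₀ + n/σ² and mean μ_n = (τ₀μ₀ + (n/σ²)x̄)/τ_n.
Here τ₀ = 1/21.7 = 0.046083 and τ_data = 11/36.4 = 0.302198, so τ_n = 0.348281.
Rearranging for μ₀: μ₀ = (μ_n·τ_n − τ_data·x̄)/τ₀ = (13.2125·0.348281 − 0.302198·15.7) / 0.046083 = -0.142846/0.046083 ≈ -3.1.

μ₀ = -3.1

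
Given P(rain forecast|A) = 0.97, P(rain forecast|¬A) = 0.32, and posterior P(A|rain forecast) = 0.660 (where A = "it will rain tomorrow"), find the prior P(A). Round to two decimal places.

Bayes' rule in odds form gives O(A|E) = O(A)·[P(E|A)/P(E|¬A)], hence O(A) = O(A|E)/LR.
Posterior odds = 0.660/(1−0.660) = 1.9412. LR = 0.97/0.32 = 3.0312.
Prior odds = 1.9412/3.0312 = 0.6404, so P(A) = 0.6404/(1+0.6404) ≈ 0.39.

P(A) = 0.39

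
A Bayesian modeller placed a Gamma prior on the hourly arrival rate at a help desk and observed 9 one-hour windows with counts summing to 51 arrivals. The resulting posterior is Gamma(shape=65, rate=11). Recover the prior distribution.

Gamma(shape=14, rate=2)

Gamma–Poisson conjugacy: posterior shape = α + Σxᵢ, posterior rate = β + n.
So α = 65 − 51 = 14 and β = 11 − 9 = 2.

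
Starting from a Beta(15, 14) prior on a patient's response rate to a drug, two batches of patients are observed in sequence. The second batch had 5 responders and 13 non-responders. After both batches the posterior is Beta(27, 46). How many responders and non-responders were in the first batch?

Because Beta–binomial updating is additive in the counts, the combined data contributed (α_post−α_prior, β_post−β_prior) successes and failures.
Total across both batches: 27−15=12 responders, 46−14=32 non-responders.
Subtract the second batch: 12−5=7 responders and 32−13=19 non-responders.

7 responders and 19 non-responders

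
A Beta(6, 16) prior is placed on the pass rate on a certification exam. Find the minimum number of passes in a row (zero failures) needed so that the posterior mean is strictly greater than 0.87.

k = 102

After k passes and 0 failures the posterior is Beta(6+k, 16), with mean (6+k)/(6+16+k).
Set (6+k)/(22+k) > 0.87 and solve: k > (0.87·22 − 6)/(1 − 0.87) = 101.077.
The smallest integer exceeding 101.077 is 102, and checking k=102: (108)/(124) = 0.8710 > 0.87.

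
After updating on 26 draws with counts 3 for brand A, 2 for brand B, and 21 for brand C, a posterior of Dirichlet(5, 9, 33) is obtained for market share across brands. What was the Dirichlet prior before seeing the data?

For a Dirichlet(α) prior with multinomial counts c, the posterior is Dirichlet(α + c) componentwise.
Subtract each count from the matching posterior parameter: 5−3=2, 9−2=7, 33−21=12.

Dirichlet(2, 7, 12)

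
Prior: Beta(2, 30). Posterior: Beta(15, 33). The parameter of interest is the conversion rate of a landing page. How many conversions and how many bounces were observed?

13 conversions and 3 bounces

A Beta(a, b) prior with s successes and f failures in binomial data gives a Beta(a+s, b+f) posterior.
Match parameters: s=15−2=13, f=33−30=3.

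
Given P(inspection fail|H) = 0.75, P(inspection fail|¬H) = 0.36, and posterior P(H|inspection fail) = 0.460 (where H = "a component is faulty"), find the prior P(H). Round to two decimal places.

P(H) = 0.29

Bayes' rule in odds form gives O(H|E) = O(H)·[P(E|H)/P(E|¬H)], hence O(H) = O(H|E)/LR.
Posterior odds = 0.460/(1−0.460) = 0.8519. LR = 0.75/0.36 = 2.0833.
Prior odds = 0.8519/2.0833 = 0.4089, so P(H) = 0.4089/(1+0.4089) ≈ 0.29.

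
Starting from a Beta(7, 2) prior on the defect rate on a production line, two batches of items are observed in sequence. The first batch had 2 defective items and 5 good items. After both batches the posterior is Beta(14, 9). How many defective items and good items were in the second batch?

Sequential conjugate updates are equivalent to a single update on the pooled data, so total successes = posterior α − prior α and total failures = posterior β − prior β.
Total across both batches: 14−7=7 defective items, 9−2=7 good items.
Subtract the first batch: 7−2=5 defective items and 7−5=2 good items.

5 defective items and 2 good items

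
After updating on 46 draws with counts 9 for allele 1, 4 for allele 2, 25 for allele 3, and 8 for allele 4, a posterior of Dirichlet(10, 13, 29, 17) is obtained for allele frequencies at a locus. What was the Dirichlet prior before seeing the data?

For a Dirichlet(α) prior with multinomial counts c, the posterior is Dirichlet(α + c) componentwise.
Subtract each count from the matching posterior parameter: 10−9=1, 13−4=9, 29−25=4, 17−8=9.

Dirichlet(1, 9, 4, 9)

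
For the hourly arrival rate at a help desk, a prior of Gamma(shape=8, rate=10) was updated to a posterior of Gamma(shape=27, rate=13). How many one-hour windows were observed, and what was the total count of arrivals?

Gamma–Poisson conjugacy: posterior shape = α + Σxᵢ, posterior rate = β + n.
Matching: Σxᵢ = 27 − 8 = 19 and n = 13 − 10 = 3.

n = 3 one-hour windows with total 19 arrivals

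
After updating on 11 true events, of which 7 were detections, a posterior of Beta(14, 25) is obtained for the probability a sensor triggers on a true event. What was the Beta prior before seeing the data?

Beta(7, 21)

Under Beta–binomial conjugacy the posterior parameters are (α+s, β+f).
Subtract the data counts: 14−7=7, 25−4=21.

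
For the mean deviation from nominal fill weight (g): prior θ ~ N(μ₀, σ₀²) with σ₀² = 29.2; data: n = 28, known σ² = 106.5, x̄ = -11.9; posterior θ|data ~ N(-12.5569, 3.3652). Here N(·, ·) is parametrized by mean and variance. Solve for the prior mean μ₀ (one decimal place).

The posterior mean is a precision-weighted average: μ_n = (τ₀μ₀ + τ_data·x̄)/(τ₀+τ_data), with τ₀=1/σ₀² and τ_data=n/σ².
Here τ₀ = 1/29.2 = 0.034247 and τ_data = 28/106.5 = 0.262911, so τ_n = 0.297158.
Rearranging for μ₀: μ₀ = (μ_n·τ_n − τ_data·x̄)/τ₀ = (-12.5569·0.297158 − 0.262911·-11.9) / 0.034247 = -0.602742/0.034247 ≈ -17.6.

μ₀ = -17.6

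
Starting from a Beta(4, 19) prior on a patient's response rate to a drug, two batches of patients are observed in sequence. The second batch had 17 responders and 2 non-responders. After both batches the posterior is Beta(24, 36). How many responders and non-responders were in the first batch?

Sequential conjugate updates are equivalent to a single update on the pooled data, so total successes = posterior α − prior α and total failures = posterior β − prior β.
Total across both batches: 24−4=20 responders, 36−19=17 non-responders.
Subtract the second batch: 20−17=3 responders and 17−2=15 non-responders.

3 responders and 15 non-responders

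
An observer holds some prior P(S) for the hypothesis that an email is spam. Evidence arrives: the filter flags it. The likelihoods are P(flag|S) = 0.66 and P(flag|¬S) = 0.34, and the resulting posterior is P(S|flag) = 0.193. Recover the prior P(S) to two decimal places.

P(S) = 0.11

In odds form, posterior odds = prior odds × likelihood ratio, so prior odds = posterior odds ÷ LR.
Posterior odds = 0.193/(1−0.193) = 0.2392. LR = 0.66/0.34 = 1.9412.
Prior odds = 0.2392/1.9412 = 0.1232, so P(S) = 0.1232/(1+0.1232) ≈ 0.11.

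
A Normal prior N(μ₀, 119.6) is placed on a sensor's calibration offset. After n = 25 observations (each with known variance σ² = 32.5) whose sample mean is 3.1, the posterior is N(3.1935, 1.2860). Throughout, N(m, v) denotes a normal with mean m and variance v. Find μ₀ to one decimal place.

μ₀ = 11.8

With known observation variance, the Normal–Normal posterior has precision τ_n = τ₀ + n/σ² and mean μ_n = (τ₀μ₀ + (n/σ²)x̄)/τ_n.
Here τ₀ = 1/119.6 = 0.008361 and τ_data = 25/32.5 = 0.769231, so τ_n = 0.777592.
Rearranging for μ₀: μ₀ = (μ_n·τ_n − τ_data·x̄)/τ₀ = (3.1935·0.777592 − 0.769231·3.1) / 0.008361 = 0.098624/0.008361 ≈ 11.8.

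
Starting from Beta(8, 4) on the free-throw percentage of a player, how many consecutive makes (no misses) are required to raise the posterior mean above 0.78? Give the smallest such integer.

k = 7

After k makes and 0 misses the posterior is Beta(8+k, 4), with mean (8+k)/(8+4+k).
Set (8+k)/(12+k) > 0.78 and solve: k > (0.78·12 − 8)/(1 − 0.78) = 6.182.
The smallest integer exceeding 6.182 is 7, and checking k=7: (15)/(19) = 0.7895 > 0.78.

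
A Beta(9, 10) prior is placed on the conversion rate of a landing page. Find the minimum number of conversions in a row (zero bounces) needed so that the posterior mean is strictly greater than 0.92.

After k conversions and 0 bounces the posterior is Beta(9+k, 10), with mean (9+k)/(9+10+k).
Set (9+k)/(19+k) > 0.92 and solve: k > (0.92·19 − 9)/(1 − 0.92) = 106.000.
The smallest integer exceeding 106.000 is 107.

k = 107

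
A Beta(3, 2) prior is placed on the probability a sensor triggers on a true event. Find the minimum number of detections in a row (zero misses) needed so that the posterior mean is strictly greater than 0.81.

After k detections and 0 misses the posterior is Beta(3+k, 2), with mean (3+k)/(3+2+k).
Set (3+k)/(5+k) > 0.81 and solve: k > (0.81·5 − 3)/(1 − 0.81) = 5.526.
The smallest integer exceeding 5.526 is 6.

k = 6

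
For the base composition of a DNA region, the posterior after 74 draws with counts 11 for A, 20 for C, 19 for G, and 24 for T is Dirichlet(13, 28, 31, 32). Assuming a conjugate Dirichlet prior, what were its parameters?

For a Dirichlet(α) prior with multinomial counts c, the posterior is Dirichlet(α + c) componentwise.
Subtract each count from the matching posterior parameter: 13−11=2, 28−20=8, 31−19=12, 32−24=8.

Dirichlet(2, 8, 12, 8)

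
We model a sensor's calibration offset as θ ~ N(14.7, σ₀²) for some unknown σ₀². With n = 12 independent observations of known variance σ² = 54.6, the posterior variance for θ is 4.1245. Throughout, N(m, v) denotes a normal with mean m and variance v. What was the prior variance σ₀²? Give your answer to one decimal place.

Posterior precision equals prior precision plus data precision: 1/σ_n² = 1/σ₀² + n/σ².
So 1/σ₀² = 1/4.1245 − 12/54.6 = 0.242454 − 0.219780 = 0.022674.
Hence σ₀² = 1/0.022674 ≈ 44.1.

σ₀² = 44.1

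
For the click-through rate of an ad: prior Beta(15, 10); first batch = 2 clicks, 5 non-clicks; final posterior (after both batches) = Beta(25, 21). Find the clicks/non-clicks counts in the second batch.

8 clicks and 6 non-clicks

Because Beta–binomial updating is additive in the counts, the combined data contributed (α_post−α_prior, β_post−β_prior) successes and failures.
Total across both batches: 25−15=10 clicks, 21−10=11 non-clicks.
Subtract the first batch: 10−2=8 clicks and 11−5=6 non-clicks.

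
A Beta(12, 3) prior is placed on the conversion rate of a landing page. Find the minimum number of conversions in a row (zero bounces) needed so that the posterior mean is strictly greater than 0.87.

k = 9

After k conversions and 0 bounces the posterior is Beta(12+k, 3), with mean (12+k)/(12+3+k).
Set (12+k)/(15+k) > 0.87 and solve: k > (0.87·15 − 12)/(1 − 0.87) = 8.077.
The smallest integer exceeding 8.077 is 9.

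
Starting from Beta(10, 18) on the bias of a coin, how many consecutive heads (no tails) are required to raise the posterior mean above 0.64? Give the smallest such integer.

k = 23

After k heads and 0 tails the posterior is Beta(10+k, 18), with mean (10+k)/(10+18+k).
Set (10+k)/(28+k) > 0.64 and solve: k > (0.64·28 − 10)/(1 − 0.64) = 22.000.
The smallest integer exceeding 22.000 is 23, and checking k=23: (33)/(51) = 0.6471 > 0.64.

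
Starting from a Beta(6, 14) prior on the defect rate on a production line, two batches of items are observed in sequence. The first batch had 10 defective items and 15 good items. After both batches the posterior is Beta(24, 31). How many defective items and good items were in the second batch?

8 defective items and 2 good items

Sequential conjugate updates are equivalent to a single update on the pooled data, so total successes = posterior α − prior α and total failures = posterior β − prior β.
Total across both batches: 24−6=18 defective items, 31−14=17 good items.
Subtract the first batch: 18−10=8 defective items and 17−15=2 good items.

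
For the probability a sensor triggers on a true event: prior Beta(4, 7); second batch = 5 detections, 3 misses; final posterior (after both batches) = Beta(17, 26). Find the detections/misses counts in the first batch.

8 detections and 16 misses

Because Beta–binomial updating is additive in the counts, the combined data contributed (α_post−α_prior, β_post−β_prior) successes and failures.
Total across both batches: 17−4=13 detections, 26−7=19 misses.
Subtract the second batch: 13−5=8 detections and 19−3=16 misses.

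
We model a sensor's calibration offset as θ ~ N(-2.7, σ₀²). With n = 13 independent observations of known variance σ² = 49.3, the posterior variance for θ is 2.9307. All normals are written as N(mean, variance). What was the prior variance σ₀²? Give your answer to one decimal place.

For the Normal–Normal model with known σ², precisions add: τ_n = τ₀ + n/σ².
So 1/σ₀² = 1/2.9307 − 13/49.3 = 0.341215 − 0.263692 = 0.077523.
Hence σ₀² = 1/0.077523 ≈ 12.9.

σ₀² = 12.9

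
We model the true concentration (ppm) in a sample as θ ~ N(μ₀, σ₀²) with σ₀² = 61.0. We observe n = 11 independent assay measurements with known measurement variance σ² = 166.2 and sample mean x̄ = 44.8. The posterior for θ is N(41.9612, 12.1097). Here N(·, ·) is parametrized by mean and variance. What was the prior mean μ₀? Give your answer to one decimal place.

μ₀ = 30.5

With known observation variance, the Normal–Normal posterior has precision τ_n = τ₀ + n/σ² and mean μ_n = (τ₀μ₀ + (n/σ²)x̄)/τ_n.
Here τ₀ = 1/61.0 = 0.016393 and τ_data = 11/166.2 = 0.066185, so τ_n = 0.082578.
Rearranging for μ₀: μ₀ = (μ_n·τ_n − τ_data·x̄)/τ₀ = (41.9612·0.082578 − 0.066185·44.8) / 0.016393 = 0.499984/0.016393 ≈ 30.5.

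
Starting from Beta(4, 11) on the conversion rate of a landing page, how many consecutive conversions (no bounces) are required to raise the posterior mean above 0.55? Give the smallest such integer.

After k conversions and 0 bounces the posterior is Beta(4+k, 11), with mean (4+k)/(4+11+k).
Set (4+k)/(15+k) > 0.55 and solve: k > (0.55·15 − 4)/(1 − 0.55) = 9.444.
The smallest integer exceeding 9.444 is 10, and checking k=10: (14)/(25) = 0.5600 > 0.55.

k = 10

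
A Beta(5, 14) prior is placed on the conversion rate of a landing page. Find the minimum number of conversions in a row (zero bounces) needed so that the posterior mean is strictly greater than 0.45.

After k conversions and 0 bounces the posterior is Beta(5+k, 14), with mean (5+k)/(5+14+k).
Set (5+k)/(19+k) > 0.45 and solve: k > (0.45·19 − 5)/(1 − 0.45) = 6.455.
The smallest integer exceeding 6.455 is 7, and checking k=7: (12)/(26) = 0.4615 > 0.45.

k = 7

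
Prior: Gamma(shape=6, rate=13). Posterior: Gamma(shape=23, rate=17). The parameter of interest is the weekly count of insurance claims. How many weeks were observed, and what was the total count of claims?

n = 4 weeks with total 17 claims

A Gamma(α, β) prior (rate parametrization) on a Poisson rate with n observations summing to S gives posterior Gamma(α+S, β+n).
Matching: Σxᵢ = 23 − 6 = 17 and n = 17 − 13 = 4.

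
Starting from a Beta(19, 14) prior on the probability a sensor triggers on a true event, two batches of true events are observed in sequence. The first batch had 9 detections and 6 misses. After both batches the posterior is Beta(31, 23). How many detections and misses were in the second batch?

Sequential conjugate updates are equivalent to a single update on the pooled data, so total successes = posterior α − prior α and total failures = posterior β − prior β.
Total across both batches: 31−19=12 detections, 23−14=9 misses.
Subtract the first batch: 12−9=3 detections and 9−6=3 misses.

3 detections and 3 misses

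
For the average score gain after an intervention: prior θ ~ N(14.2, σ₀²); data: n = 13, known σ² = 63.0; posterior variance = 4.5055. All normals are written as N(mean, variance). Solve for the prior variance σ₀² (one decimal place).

σ₀² = 64.1

Posterior precision equals prior precision plus data precision: 1/σ_n² = 1/σ₀² + n/σ².
So 1/σ₀² = 1/4.5055 − 13/63.0 = 0.221951 − 0.206349 = 0.015602.
Hence σ₀² = 1/0.015602 ≈ 64.1.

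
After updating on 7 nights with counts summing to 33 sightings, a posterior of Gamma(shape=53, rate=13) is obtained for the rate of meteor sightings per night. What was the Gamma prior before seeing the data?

Gamma–Poisson conjugacy: posterior shape = α + Σxᵢ, posterior rate = β + n.
So α = 53 − 33 = 20 and β = 13 − 7 = 6.

Gamma(shape=20, rate=6)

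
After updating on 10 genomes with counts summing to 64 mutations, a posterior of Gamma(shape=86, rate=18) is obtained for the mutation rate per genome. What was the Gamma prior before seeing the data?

A Gamma(α, β) prior (rate parametrization) on a Poisson rate with n observations summing to S gives posterior Gamma(α+S, β+n).
So α = 86 − 64 = 22 and β = 18 − 10 = 8.

Gamma(shape=22, rate=8)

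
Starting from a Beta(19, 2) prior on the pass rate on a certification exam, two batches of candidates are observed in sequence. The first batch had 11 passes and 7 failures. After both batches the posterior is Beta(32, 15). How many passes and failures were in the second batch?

2 passes and 6 failures

Sequential conjugate updates are equivalent to a single update on the pooled data, so total successes = posterior α − prior α and total failures = posterior β − prior β.
Total across both batches: 32−19=13 passes, 15−2=13 failures.
Subtract the first batch: 13−11=2 passes and 13−7=6 failures.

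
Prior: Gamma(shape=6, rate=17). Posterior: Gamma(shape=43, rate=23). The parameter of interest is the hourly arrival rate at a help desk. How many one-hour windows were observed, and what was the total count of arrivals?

A Gamma(α, β) prior (rate parametrization) on a Poisson rate with n observations summing to S gives posterior Gamma(α+S, β+n).
Matching: Σxᵢ = 43 − 6 = 37 and n = 23 − 17 = 6.

n = 6 one-hour windows with total 37 arrivals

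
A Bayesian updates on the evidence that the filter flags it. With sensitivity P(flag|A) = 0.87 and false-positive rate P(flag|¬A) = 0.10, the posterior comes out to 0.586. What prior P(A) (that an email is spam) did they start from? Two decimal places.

P(A) = 0.14

Bayes' rule in odds form gives O(A|E) = O(A)·[P(E|A)/P(E|¬A)], hence O(A) = O(A|E)/LR.
Posterior odds = 0.586/(1−0.586) = 1.4155. LR = 0.87/0.10 = 8.7000.
Prior odds = 1.4155/8.7000 = 0.1627, so P(A) = 0.1627/(1+0.1627) ≈ 0.14.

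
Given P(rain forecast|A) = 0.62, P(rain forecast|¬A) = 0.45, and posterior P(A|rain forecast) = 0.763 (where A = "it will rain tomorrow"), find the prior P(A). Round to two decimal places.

In odds form, posterior odds = prior odds × likelihood ratio, so prior odds = posterior odds ÷ LR.
Posterior odds = 0.763/(1−0.763) = 3.2194. LR = 0.62/0.45 = 1.3778.
Prior odds = 3.2194/1.3778 = 2.3366, so P(A) = 2.3366/(1+2.3366) ≈ 0.70.

P(A) = 0.70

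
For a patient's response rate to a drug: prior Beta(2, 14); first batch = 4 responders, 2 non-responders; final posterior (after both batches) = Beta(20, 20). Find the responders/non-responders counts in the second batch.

Sequential conjugate updates are equivalent to a single update on the pooled data, so total successes = posterior α − prior α and total failures = posterior β − prior β.
Total across both batches: 20−2=18 responders, 20−14=6 non-responders.
Subtract the first batch: 18−4=14 responders and 6−2=4 non-responders.

14 responders and 4 non-responders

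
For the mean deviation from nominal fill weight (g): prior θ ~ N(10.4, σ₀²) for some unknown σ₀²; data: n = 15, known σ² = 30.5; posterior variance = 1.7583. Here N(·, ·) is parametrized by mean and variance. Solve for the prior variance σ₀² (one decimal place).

Posterior precision equals prior precision plus data precision: 1/σ_n² = 1/σ₀² + n/σ².
So 1/σ₀² = 1/1.7583 − 15/30.5 = 0.568731 − 0.491803 = 0.076928.
Hence σ₀² = 1/0.076928 ≈ 13.0.

σ₀² = 13.0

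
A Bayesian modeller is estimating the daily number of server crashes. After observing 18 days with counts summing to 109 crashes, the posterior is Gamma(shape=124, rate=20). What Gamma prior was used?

Gamma(shape=15, rate=2)

Gamma–Poisson conjugacy: posterior shape = α + Σxᵢ, posterior rate = β + n.
So α = 124 − 109 = 15 and β = 20 − 18 = 2.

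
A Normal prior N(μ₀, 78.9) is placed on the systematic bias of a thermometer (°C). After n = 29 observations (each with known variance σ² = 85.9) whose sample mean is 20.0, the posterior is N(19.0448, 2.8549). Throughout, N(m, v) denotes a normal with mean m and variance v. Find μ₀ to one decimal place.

The posterior mean is a precision-weighted average: μ_n = (τ₀μ₀ + τ_data·x̄)/(τ₀+τ_data), with τ₀=1/σ₀² and τ_data=n/σ².
Here τ₀ = 1/78.9 = 0.012674 and τ_data = 29/85.9 = 0.337602, so τ_n = 0.350276.
Rearranging for μ₀: μ₀ = (μ_n·τ_n − τ_data·x̄)/τ₀ = (19.0448·0.350276 − 0.337602·20.0) / 0.012674 = -0.081104/0.012674 ≈ -6.4.

μ₀ = -6.4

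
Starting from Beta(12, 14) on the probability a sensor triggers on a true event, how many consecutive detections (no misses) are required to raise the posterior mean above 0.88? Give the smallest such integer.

k = 91

After k detections and 0 misses the posterior is Beta(12+k, 14), with mean (12+k)/(12+14+k).
Set (12+k)/(26+k) > 0.88 and solve: k > (0.88·26 − 12)/(1 − 0.88) = 90.667.
The smallest integer exceeding 90.667 is 91, and checking k=91: (103)/(117) = 0.8803 > 0.88.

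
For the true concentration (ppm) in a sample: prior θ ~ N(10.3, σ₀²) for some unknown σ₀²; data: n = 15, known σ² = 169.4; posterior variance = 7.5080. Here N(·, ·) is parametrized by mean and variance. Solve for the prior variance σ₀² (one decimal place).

Posterior precision equals prior precision plus data precision: 1/σ_n² = 1/σ₀² + n/σ².
So 1/σ₀² = 1/7.5080 − 15/169.4 = 0.133191 − 0.088548 = 0.044643.
Hence σ₀² = 1/0.044643 ≈ 22.4.

σ₀² = 22.4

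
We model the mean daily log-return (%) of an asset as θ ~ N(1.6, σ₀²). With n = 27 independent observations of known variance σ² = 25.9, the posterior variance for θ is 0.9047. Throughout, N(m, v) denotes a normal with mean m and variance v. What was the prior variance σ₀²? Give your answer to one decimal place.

Posterior precision equals prior precision plus data precision: 1/σ_n² = 1/σ₀² + n/σ².
So 1/σ₀² = 1/0.9047 − 27/25.9 = 1.105339 − 1.042471 = 0.062868.
Hence σ₀² = 1/0.062868 ≈ 15.9.

σ₀² = 15.9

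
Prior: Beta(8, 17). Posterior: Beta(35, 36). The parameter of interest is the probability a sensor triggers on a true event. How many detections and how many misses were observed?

27 detections and 19 misses

A Beta(α, β) prior with s successes and f failures in binomial data gives a Beta(α+s, β+f) posterior.
Match parameters: s=35−8=27, f=36−17=19.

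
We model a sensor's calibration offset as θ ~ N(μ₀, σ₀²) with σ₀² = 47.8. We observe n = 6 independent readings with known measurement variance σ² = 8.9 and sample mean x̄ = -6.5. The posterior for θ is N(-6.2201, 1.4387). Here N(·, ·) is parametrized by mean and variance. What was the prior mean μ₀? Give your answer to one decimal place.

μ₀ = 2.8

With known observation variance, the Normal–Normal posterior has precision τ_n = τ₀ + n/σ² and mean μ_n = (τ₀μ₀ + (n/σ²)x̄)/τ_n.
Here τ₀ = 1/47.8 = 0.020921 and τ_data = 6/8.9 = 0.674157, so τ_n = 0.695078.
Rearranging for μ₀: μ₀ = (μ_n·τ_n − τ_data·x̄)/τ₀ = (-6.2201·0.695078 − 0.674157·-6.5) / 0.020921 = 0.058566/0.020921 ≈ 2.8.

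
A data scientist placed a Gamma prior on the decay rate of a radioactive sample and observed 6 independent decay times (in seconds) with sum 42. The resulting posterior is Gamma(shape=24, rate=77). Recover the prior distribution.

Gamma(shape=18, rate=35)

Gamma–exponential conjugacy: posterior shape = α + n, posterior rate = β + Σtᵢ.
So α = 24 − 6 = 18 and β = 77 − 42 = 35.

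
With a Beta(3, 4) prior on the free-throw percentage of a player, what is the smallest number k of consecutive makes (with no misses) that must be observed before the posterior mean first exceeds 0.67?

After k makes and 0 misses the posterior is Beta(3+k, 4), with mean (3+k)/(3+4+k).
Set (3+k)/(7+k) > 0.67 and solve: k > (0.67·7 − 3)/(1 − 0.67) = 5.121.
The smallest integer exceeding 5.121 is 6.

k = 6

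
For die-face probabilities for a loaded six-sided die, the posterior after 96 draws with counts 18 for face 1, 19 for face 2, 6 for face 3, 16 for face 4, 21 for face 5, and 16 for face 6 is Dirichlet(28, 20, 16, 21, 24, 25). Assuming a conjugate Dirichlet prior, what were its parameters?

For a Dirichlet(α) prior with multinomial counts c, the posterior is Dirichlet(α + c) componentwise.
Subtract each count from the matching posterior parameter: 28−18=10, 20−19=1, 16−6=10, 21−16=5, 24−21=3, 25−16=9.

Dirichlet(10, 1, 10, 5, 3, 9)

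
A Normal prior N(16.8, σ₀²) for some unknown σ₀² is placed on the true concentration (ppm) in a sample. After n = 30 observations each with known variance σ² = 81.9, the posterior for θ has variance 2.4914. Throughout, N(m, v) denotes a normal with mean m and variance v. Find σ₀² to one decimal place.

σ₀² = 28.5

For the Normal–Normal model with known σ², precisions add: τ_n = τ₀ + n/σ².
So 1/σ₀² = 1/2.4914 − 30/81.9 = 0.401381 − 0.366300 = 0.035081.
Hence σ₀² = 1/0.035081 ≈ 28.5.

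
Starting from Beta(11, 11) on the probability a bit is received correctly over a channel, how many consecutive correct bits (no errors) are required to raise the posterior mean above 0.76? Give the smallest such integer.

k = 24

After k correct bits and 0 errors the posterior is Beta(11+k, 11), with mean (11+k)/(11+11+k).
Set (11+k)/(22+k) > 0.76 and solve: k > (0.76·22 − 11)/(1 − 0.76) = 23.833.
The smallest integer exceeding 23.833 is 24.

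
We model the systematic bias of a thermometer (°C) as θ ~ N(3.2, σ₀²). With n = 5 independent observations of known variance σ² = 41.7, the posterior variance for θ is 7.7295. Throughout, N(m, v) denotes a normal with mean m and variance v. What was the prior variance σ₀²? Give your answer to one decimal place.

For the Normal–Normal model with known σ², precisions add: τ_n = τ₀ + n/σ².
So 1/σ₀² = 1/7.7295 − 5/41.7 = 0.129374 − 0.119904 = 0.009470.
Hence σ₀² = 1/0.009470 ≈ 105.6.

σ₀² = 105.6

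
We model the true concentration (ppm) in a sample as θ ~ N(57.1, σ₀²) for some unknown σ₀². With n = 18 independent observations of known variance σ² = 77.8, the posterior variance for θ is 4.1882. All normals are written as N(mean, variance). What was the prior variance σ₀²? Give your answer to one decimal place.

For the Normal–Normal model with known σ², precisions add: τ_n = τ₀ + n/σ².
So 1/σ₀² = 1/4.1882 − 18/77.8 = 0.238766 − 0.231362 = 0.007404.
Hence σ₀² = 1/0.007404 ≈ 135.1.

σ₀² = 135.1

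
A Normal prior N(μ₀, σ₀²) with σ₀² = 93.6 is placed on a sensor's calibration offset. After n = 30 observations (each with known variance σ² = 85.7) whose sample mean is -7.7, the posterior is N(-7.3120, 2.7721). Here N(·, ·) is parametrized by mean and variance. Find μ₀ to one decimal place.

With known observation variance, the Normal–Normal posterior has precision τ_n = τ₀ + n/σ² and mean μ_n = (τ₀μ₀ + (n/σ²)x̄)/τ_n.
Here τ₀ = 1/93.6 = 0.010684 and τ_data = 30/85.7 = 0.350058, so τ_n = 0.360742.
Rearranging for μ₀: μ₀ = (μ_n·τ_n − τ_data·x̄)/τ₀ = (-7.3120·0.360742 − 0.350058·-7.7) / 0.010684 = 0.057701/0.010684 ≈ 5.4.

μ₀ = 5.4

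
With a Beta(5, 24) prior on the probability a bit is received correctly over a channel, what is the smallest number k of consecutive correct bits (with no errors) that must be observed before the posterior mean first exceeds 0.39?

After k correct bits and 0 errors the posterior is Beta(5+k, 24), with mean (5+k)/(5+24+k).
Set (5+k)/(29+k) > 0.39 and solve: k > (0.39·29 − 5)/(1 − 0.39) = 10.344.
The smallest integer exceeding 10.344 is 11, and checking k=11: (16)/(40) = 0.4000 > 0.39.

k = 11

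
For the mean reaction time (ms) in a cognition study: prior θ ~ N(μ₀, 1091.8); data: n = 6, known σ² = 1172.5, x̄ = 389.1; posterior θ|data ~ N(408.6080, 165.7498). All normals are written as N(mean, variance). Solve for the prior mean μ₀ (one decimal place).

μ₀ = 517.6

The posterior mean is a precision-weighted average: μ_n = (τ₀μ₀ + τ_data·x̄)/(τ₀+τ_data), with τ₀=1/σ₀² and τ_data=n/σ².
Here τ₀ = 1/1091.8 = 0.000916 and τ_data = 6/1172.5 = 0.005117, so τ_n = 0.006033.
Rearranging for μ₀: μ₀ = (μ_n·τ_n − τ_data·x̄)/τ₀ = (408.6080·0.006033 − 0.005117·389.1) / 0.000916 = 0.474107/0.000916 ≈ 517.6.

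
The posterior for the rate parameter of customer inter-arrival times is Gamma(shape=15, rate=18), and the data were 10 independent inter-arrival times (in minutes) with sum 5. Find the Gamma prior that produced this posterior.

For an exponential likelihood with a Gamma(α, β) prior on the rate, n observations with total T give posterior Gamma(α+n, β+T).
So α = 15 − 10 = 5 and β = 18 − 5 = 13.

Gamma(shape=5, rate=13)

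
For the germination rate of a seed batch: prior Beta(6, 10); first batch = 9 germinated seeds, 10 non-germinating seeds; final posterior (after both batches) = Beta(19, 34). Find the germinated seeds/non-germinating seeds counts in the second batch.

Sequential conjugate updates are equivalent to a single update on the pooled data, so total successes = posterior α − prior α and total failures = posterior β − prior β.
Total across both batches: 19−6=13 germinated seeds, 34−10=24 non-germinating seeds.
Subtract the first batch: 13−9=4 germinated seeds and 24−10=14 non-germinating seeds.

4 germinated seeds and 14 non-germinating seeds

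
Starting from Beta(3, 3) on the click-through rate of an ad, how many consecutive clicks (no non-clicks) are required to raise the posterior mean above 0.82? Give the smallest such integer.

k = 11

After k clicks and 0 non-clicks the posterior is Beta(3+k, 3), with mean (3+k)/(3+3+k).
Set (3+k)/(6+k) > 0.82 and solve: k > (0.82·6 − 3)/(1 − 0.82) = 10.667.
The smallest integer exceeding 10.667 is 11, and checking k=11: (14)/(17) = 0.8235 > 0.82.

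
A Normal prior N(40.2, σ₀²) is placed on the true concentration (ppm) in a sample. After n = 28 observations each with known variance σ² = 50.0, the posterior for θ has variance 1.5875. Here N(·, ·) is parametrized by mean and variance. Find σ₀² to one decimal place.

For the Normal–Normal model with known σ², precisions add: τ_n = τ₀ + n/σ².
So 1/σ₀² = 1/1.5875 − 28/50.0 = 0.629921 − 0.560000 = 0.069921.
Hence σ₀² = 1/0.069921 ≈ 14.3.

σ₀² = 14.3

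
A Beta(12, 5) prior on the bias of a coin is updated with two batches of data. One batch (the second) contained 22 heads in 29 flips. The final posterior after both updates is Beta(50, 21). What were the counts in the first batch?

Because Beta–binomial updating is additive in the counts, the combined data contributed (α_post−α_prior, β_post−β_prior) successes and failures.
Total across both batches: 50−12=38 heads, 21−5=16 tails.
Subtract the second batch: 38−22=16 heads and 16−7=9 tails.

16 heads and 9 tails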